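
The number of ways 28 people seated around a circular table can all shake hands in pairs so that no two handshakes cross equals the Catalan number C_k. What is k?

Non-crossing handshake pairings of 2n people are counted by C_n; 28 people gives n = 14.

14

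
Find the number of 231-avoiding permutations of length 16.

For any fixed pattern of length 3, the pattern-avoiding permutations of [16] number C_16.
C_16 = C_15 · 2(2·15+1)/(15+2) = 9694845 · 62/17 = 35357670.

35357670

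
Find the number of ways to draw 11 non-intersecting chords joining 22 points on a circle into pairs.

58786

Pairing 22 circle points by 11 non-crossing chords gives C_11 matchings.
C_11 = 58786.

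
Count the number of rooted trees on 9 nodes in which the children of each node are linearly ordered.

A rooted plane tree on 9 nodes has 8 edges, and such trees are counted by C_8.
C_8 = C(16,8)/9 = 12870/9 = 1430.

1430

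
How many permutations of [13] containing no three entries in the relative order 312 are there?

For any fixed pattern of length 3, the pattern-avoiding permutations of [13] number C_13.
C_13 = C_12 · 2(2·12+1)/(12+2) = 208012 · 50/14 = 742900.

742900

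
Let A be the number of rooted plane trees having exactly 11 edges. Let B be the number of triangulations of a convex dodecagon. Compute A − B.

A rooted plane tree with 11 edges has 12 nodes, and the count is C_11. So A = C_11 = 58786.
A convex 12-gon is triangulated into 10 triangles, and the number of such triangulations is the Catalan number C_{12−2} = C_10. So B = C_10 = 16796.
A − B = 58786 − 16796 = 41990.

41990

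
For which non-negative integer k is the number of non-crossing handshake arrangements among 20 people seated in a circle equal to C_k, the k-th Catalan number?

With 20 = 2·10 people, non-crossing handshake pairings are non-crossing perfect matchings on a circle, counted by C_10.

10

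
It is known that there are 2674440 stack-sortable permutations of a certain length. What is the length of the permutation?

Stack-sortable permutations of [n] are counted by C_n; 2674440 = C_14.

14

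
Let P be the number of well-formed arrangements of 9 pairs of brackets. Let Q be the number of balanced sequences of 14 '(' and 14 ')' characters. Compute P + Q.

Balanced strings of n pairs of brackets are counted by C_n; here n = 9. So P = C_9 = 4862.
With 14 pairs the number of balanced bracket strings is the Catalan number C_14. So Q = C_14 = 2674440.
P + Q = 4862 + 2674440 = 2679302.

2679302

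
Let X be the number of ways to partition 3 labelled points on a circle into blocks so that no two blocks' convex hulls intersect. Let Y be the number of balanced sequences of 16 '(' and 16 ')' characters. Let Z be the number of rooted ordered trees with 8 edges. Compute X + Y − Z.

The non-crossing partitions of [3] form a lattice of size C_3. So X = C_3 = 5.
With 16 pairs the number of balanced bracket strings is the Catalan number C_16. So Y = C_16 = 35357670.
Rooted ordered trees with n edges are counted by C_n; here n = 8. So Z = C_8 = 1430.
X + Y − Z = 5 + 35357670 − 1430 = 35356245.

35356245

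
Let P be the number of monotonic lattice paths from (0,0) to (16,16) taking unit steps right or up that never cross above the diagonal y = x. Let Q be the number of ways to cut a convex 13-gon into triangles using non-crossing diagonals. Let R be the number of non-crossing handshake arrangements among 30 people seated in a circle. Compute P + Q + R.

Sub-diagonal monotone paths from (0,0) to (16,16) biject with Dyck paths of semilength 16, giving C_16. So P = C_16 = 35357670.
A convex 13-gon is triangulated into 11 triangles, and the number of such triangulations is the Catalan number C_{13−2} = C_11. So Q = C_11 = 58786.
With 30 = 2·15 people, non-crossing handshake pairings are non-crossing perfect matchings on a circle, counted by C_15. So R = C_15 = 9694845.
P + Q + R = 35357670 + 58786 + 9694845 = 45111301.

45111301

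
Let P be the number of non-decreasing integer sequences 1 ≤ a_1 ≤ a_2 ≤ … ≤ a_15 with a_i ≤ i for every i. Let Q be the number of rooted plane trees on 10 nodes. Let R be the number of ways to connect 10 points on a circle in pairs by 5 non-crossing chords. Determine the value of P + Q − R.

9699665

Such sub-staircase sequences of length n are counted by C_n; here n = 15. So P = C_15 = 9694845.
Rooted ordered (plane) trees on m nodes have m−1 edges and are counted by C_{m−1}; m = 10 gives C_9. So Q = C_9 = 4862.
Pairing 10 circle points by 5 non-crossing chords gives C_5 matchings. So R = C_5 = 42.
P + Q − R = 9694845 + 4862 − 42 = 9699665.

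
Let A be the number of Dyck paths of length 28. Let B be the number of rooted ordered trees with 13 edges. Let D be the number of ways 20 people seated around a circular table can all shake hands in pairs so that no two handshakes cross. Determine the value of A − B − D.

1914744

Dyck paths of semilength n (length 2n) are counted by C_n; here n = 14. So A = C_14 = 2674440.
A rooted plane tree with 13 edges has 14 nodes, and the count is C_13. So B = C_13 = 742900.
With 20 = 2·10 people, non-crossing handshake pairings are non-crossing perfect matchings on a circle, counted by C_10. So D = C_10 = 16796.
A − B − D = 2674440 − 742900 − 16796 = 1914744.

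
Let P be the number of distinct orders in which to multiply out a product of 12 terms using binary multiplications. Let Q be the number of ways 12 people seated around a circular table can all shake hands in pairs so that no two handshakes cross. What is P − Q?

Ways to associate a product of 12 factors correspond to binary trees on 12 leaves, so the count is C_11. So P = C_11 = 58786.
Non-crossing handshake pairings of 2n people are counted by C_n; 12 people gives n = 6. So Q = C_6 = 132.
P − Q = 58786 − 132 = 58654.

58654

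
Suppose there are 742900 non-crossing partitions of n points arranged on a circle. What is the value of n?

Non-crossing partitions of [n] are counted by C_n. The Catalan number equal to 742900 is C_13.

13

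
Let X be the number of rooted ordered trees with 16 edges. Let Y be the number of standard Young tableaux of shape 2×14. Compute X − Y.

Rooted ordered trees with n edges are counted by C_n; here n = 16. So X = C_16 = 35357670.
Standard Young tableaux of shape 2×n are counted by C_n; here n = 14. So Y = C_14 = 2674440.
X − Y = 35357670 − 2674440 = 32683230.

32683230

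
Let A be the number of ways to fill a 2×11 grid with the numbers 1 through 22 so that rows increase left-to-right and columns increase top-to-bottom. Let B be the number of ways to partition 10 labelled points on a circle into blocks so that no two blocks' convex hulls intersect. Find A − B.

By the hook-length formula (or a Dyck-path bijection), SYT of shape 2×11 number C_11. So A = C_11 = 58786.
The non-crossing partitions of [10] form a lattice of size C_10. So B = C_10 = 16796.
A − B = 58786 − 16796 = 41990.

41990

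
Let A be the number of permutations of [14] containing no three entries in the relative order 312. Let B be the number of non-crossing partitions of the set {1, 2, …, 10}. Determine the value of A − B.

2657644

For any fixed pattern of length 3, the pattern-avoiding permutations of [14] number C_14. So A = C_14 = 2674440.
The non-crossing partitions of [10] form a lattice of size C_10. So B = C_10 = 16796.
A − B = 2674440 − 16796 = 2657644.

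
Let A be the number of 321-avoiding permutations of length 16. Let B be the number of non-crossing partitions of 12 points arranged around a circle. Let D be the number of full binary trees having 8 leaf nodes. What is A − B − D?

Permutations of [n] avoiding any single length-3 pattern are counted by C_n; here n = 16. So A = C_16 = 35357670.
The non-crossing partitions of [12] form a lattice of size C_12. So B = C_12 = 208012.
A full binary tree with L leaves has L−1 internal nodes and is counted by C_{L−1}; L = 8 gives C_7. So D = C_7 = 429.
A − B − D = 35357670 − 208012 − 429 = 35149229.

35149229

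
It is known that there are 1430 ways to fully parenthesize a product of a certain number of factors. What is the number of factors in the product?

9

Parenthesizations of m factors are counted by C_{m−1}; 1430 = C_8.
So the index is 8, and the number of factors is 8 + 1 = 9.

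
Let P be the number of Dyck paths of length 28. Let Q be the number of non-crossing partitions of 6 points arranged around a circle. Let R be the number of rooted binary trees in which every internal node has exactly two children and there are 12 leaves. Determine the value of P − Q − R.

Paths of 14 up- and 14 down-steps that never dip below the axis are Dyck paths; their count is C_14. So P = C_14 = 2674440.
The non-crossing partitions of [6] form a lattice of size C_6. So Q = C_6 = 132.
Full binary trees with 12 leaves have 12−1 = 11 internal nodes, so there are C_11 of them. So R = C_11 = 58786.
P − Q − R = 2674440 − 132 − 58786 = 2615522.

2615522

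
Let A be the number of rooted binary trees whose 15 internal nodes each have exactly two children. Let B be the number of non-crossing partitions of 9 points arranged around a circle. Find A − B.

9689983

The number of full binary trees on 15 internal nodes is the Catalan number C_15. So A = C_15 = 9694845.
Non-crossing partitions of an n-element set are counted by C_n; here n = 9. So B = C_9 = 4862.
A − B = 9694845 − 4862 = 9689983.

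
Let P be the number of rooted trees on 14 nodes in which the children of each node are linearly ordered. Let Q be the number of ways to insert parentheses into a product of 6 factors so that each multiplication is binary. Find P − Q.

A rooted plane tree on 14 nodes has 13 edges, and such trees are counted by C_13. So P = C_13 = 742900.
Parenthesizations of m factors correspond to full binary trees with m leaves, counted by C_{m−1}; m = 6 gives C_5. So Q = C_5 = 42.
P − Q = 742900 − 42 = 742858.

742858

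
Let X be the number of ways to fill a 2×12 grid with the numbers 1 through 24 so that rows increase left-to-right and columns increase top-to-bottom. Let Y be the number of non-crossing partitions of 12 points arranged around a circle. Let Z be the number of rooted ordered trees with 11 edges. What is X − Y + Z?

Standard Young tableaux of shape 2×n are counted by C_n; here n = 12. So X = C_12 = 208012.
Non-crossing partitions of an n-element set are counted by C_n; here n = 12. So Y = C_12 = 208012.
A rooted plane tree with 11 edges has 12 nodes, and the count is C_11. So Z = C_11 = 58786.
X − Y + Z = 208012 − 208012 + 58786 = 58786.

58786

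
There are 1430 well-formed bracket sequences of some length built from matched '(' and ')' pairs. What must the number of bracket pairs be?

Balanced strings of n bracket-pairs are counted by C_n, and C_8 = 1430.

8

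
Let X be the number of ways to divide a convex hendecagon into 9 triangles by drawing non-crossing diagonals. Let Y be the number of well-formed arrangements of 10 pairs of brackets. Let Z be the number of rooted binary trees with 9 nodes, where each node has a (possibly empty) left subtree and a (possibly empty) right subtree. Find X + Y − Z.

Triangulations of a convex m-gon are counted by C_{m−2}; with m = 11 this is C_9. So X = C_9 = 4862.
A balanced arrangement of 10 bracket pairs is a Dyck word of semilength 10, so the count is C_10. So Y = C_10 = 16796.
There are C_n binary search tree shapes on n keys; with n = 9 that is C_9. So Z = C_9 = 4862.
X + Y − Z = 4862 + 16796 − 4862 = 16796.

16796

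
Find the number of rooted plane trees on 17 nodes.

A rooted plane tree on 17 nodes has 16 edges, and such trees are counted by C_16.
C_16 = C_15 · 2(2·15+1)/(15+2) = 9694845 · 62/17 = 35357670.

35357670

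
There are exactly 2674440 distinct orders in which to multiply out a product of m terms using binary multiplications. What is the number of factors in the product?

15

Parenthesizations of m factors are counted by C_{m−1}; 2674440 = C_14.
So the index is 14, and the number of factors is 14 + 1 = 15.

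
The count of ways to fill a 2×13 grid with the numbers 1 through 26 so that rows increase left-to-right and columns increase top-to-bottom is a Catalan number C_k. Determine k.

13

By the hook-length formula (or a Dyck-path bijection), SYT of shape 2×13 number C_13.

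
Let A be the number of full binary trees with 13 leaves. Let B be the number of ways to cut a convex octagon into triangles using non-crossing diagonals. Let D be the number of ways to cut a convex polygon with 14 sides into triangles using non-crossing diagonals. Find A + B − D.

A full binary tree with L leaves has L−1 internal nodes and is counted by C_{L−1}; L = 13 gives C_12. So A = C_12 = 208012.
Triangulations of a convex m-gon are counted by C_{m−2}; with m = 8 this is C_6. So B = C_6 = 132.
The number of triangulations of a 14-gon is the Catalan number C_12 (index = sides − 2). So D = C_12 = 208012.
A + B − D = 208012 + 132 − 208012 = 132.

132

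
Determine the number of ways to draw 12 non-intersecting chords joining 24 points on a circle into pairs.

208012

Pairing 24 circle points by 12 non-crossing chords gives C_12 matchings.
C_12 = C(24,12)/13 = 2704156/13 = 208012.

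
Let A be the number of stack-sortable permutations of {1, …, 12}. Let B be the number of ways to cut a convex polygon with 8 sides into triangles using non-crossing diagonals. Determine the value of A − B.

207880

Stack-sortable permutations are exactly the 231-avoiding ones, counted by C_n; here n = 12. So A = C_12 = 208012.
Triangulations of a convex m-gon are counted by C_{m−2}; with m = 8 this is C_6. So B = C_6 = 132.
A − B = 208012 − 132 = 207880.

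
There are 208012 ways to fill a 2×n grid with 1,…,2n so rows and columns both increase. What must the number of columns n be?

Standard Young tableaux of shape 2×n are counted by C_n, and C_12 = 208012.

12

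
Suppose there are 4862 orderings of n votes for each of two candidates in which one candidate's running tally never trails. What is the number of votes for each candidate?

Such ballot sequences with n votes each are counted by C_n. The Catalan number equal to 4862 is C_9.

9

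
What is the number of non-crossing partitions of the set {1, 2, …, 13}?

742900

Non-crossing partitions of an n-element set are counted by C_n; here n = 13.
C_13 = C(26,13)/14 = 10400600/14 = 742900.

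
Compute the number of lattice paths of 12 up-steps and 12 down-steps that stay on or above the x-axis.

208012

Dyck paths of semilength n (length 2n) are counted by C_n; here n = 12.
C_12 = 208012.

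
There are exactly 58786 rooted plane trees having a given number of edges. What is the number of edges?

Rooted ordered trees with n edges are counted by C_n, and C_11 = 58786.

11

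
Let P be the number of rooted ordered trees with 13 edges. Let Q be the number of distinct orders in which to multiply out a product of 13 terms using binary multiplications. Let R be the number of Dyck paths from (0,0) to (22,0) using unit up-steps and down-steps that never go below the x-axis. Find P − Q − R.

Rooted ordered trees with n edges are counted by C_n; here n = 13. So P = C_13 = 742900.
Parenthesizations of m factors correspond to full binary trees with m leaves, counted by C_{m−1}; m = 13 gives C_12. So Q = C_12 = 208012.
A Dyck path with 11 up-steps and 11 down-steps has semilength 11, so there are C_11 of them. So R = C_11 = 58786.
P − Q − R = 742900 − 208012 − 58786 = 476102.

476102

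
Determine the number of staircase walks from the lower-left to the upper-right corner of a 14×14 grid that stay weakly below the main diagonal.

Sub-diagonal monotone paths from (0,0) to (14,14) biject with Dyck paths of semilength 14, giving C_14.
C_14 = 2674440.

2674440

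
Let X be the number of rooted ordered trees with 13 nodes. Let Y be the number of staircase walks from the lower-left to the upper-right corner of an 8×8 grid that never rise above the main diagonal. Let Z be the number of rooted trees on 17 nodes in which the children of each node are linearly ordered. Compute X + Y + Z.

35567112

A rooted plane tree on 13 nodes has 12 edges, and such trees are counted by C_12. So X = C_12 = 208012.
Sub-diagonal monotone paths from (0,0) to (8,8) biject with Dyck paths of semilength 8, giving C_8. So Y = C_8 = 1430.
Rooted ordered (plane) trees on m nodes have m−1 edges and are counted by C_{m−1}; m = 17 gives C_16. So Z = C_16 = 35357670.
X + Y + Z = 208012 + 1430 + 35357670 = 35567112.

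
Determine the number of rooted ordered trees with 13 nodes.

208012

A rooted plane tree on 13 nodes has 12 edges, and such trees are counted by C_12.
C_12 = C_11 · 2(2·11+1)/(11+2) = 58786 · 46/13 = 208012.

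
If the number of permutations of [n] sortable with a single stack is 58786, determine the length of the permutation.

11

Stack-sortable permutations of [n] are counted by C_n. The Catalan number equal to 58786 is C_11.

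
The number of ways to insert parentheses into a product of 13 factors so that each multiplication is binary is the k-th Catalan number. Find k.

Ways to associate a product of 13 factors correspond to binary trees on 13 leaves, so the count is C_12.

12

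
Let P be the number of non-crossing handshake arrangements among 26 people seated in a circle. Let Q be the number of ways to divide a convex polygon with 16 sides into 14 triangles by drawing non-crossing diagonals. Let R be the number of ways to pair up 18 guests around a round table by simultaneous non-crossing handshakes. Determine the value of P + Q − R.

3412478

With 26 = 2·13 people, non-crossing handshake pairings are non-crossing perfect matchings on a circle, counted by C_13. So P = C_13 = 742900.
Triangulations of a convex m-gon are counted by C_{m−2}; with m = 16 this is C_14. So Q = C_14 = 2674440.
Non-crossing handshake pairings of 2n people are counted by C_n; 18 people gives n = 9. So R = C_9 = 4862.
P + Q − R = 742900 + 2674440 − 4862 = 3412478.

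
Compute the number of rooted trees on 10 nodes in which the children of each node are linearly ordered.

4862

A rooted plane tree on 10 nodes has 9 edges, and such trees are counted by C_9.
C_9 = C(18,9)/10 = 48620/10 = 4862.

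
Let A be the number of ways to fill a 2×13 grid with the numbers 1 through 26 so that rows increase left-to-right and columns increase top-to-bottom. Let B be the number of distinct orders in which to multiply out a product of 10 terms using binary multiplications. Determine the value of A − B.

738038

Standard Young tableaux of shape 2×n are counted by C_n; here n = 13. So A = C_13 = 742900.
Bracketing 10 factors into binary products is counted by C_{10−1} = C_9. So B = C_9 = 4862.
A − B = 742900 − 4862 = 738038.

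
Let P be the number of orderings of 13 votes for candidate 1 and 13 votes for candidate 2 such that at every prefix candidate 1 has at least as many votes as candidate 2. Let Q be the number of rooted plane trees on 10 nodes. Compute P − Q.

738038

Ballot sequences with n votes each where one side never trails are Dyck words, counted by C_n; here n = 13. So P = C_13 = 742900.
A rooted plane tree on 10 nodes has 9 edges, and such trees are counted by C_9. So Q = C_9 = 4862.
P − Q = 742900 − 4862 = 738038.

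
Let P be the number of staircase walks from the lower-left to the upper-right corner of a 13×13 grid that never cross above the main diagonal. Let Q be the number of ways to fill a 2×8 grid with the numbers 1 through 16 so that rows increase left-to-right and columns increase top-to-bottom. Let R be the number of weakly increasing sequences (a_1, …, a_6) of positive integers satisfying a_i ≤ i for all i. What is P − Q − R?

741338

Sub-diagonal monotone paths from (0,0) to (13,13) biject with Dyck paths of semilength 13, giving C_13. So P = C_13 = 742900.
By the hook-length formula (or a Dyck-path bijection), SYT of shape 2×8 number C_8. So Q = C_8 = 1430.
Such sub-staircase sequences of length n are counted by C_n; here n = 6. So R = C_6 = 132.
P − Q − R = 742900 − 1430 − 132 = 741338.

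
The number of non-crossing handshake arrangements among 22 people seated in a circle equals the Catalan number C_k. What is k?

With 22 = 2·11 people, non-crossing handshake pairings are non-crossing perfect matchings on a circle, counted by C_11.

11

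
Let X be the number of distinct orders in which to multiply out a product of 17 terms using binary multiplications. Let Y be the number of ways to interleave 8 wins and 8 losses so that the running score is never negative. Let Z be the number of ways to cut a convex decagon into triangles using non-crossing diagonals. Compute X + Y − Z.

Ways to associate a product of 17 factors correspond to binary trees on 17 leaves, so the count is C_16. So X = C_16 = 35357670.
Ballot sequences with n votes each where one side never trails are Dyck words, counted by C_n; here n = 8. So Y = C_8 = 1430.
A convex 10-gon is triangulated into 8 triangles, and the number of such triangulations is the Catalan number C_{10−2} = C_8. So Z = C_8 = 1430.
X + Y − Z = 35357670 + 1430 − 1430 = 35357670.

35357670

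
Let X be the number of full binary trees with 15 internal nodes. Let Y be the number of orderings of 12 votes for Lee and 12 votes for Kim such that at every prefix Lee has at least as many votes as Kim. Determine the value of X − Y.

The number of full binary trees on 15 internal nodes is the Catalan number C_15. So X = C_15 = 9694845.
Reading a vote for the leader as '(' and for the other as ')' turns such a sequence into a balanced string of 12 pairs, so the count is C_12. So Y = C_12 = 208012.
X − Y = 9694845 − 208012 = 9486833.

9486833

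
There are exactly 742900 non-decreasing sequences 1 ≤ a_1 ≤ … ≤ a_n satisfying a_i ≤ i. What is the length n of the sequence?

13

Such sub-staircase sequences of length n are counted by C_n; 742900 = C_13.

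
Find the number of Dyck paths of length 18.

4862

Paths of 9 up- and 9 down-steps that never dip below the axis are Dyck paths; their count is C_9.
C_9 = C_8 · 2(2·8+1)/(8+2) = 1430 · 34/10 = 4862.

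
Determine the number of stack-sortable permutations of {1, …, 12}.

208012

By Knuth's characterisation, the stack-sortable permutations of length 12 are the 231-avoiders, numbering C_12.
C_12 = 208012.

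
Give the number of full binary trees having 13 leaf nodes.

208012

A full binary tree with L leaves has L−1 internal nodes and is counted by C_{L−1}; L = 13 gives C_12.
C_12 = C_11 · 2(2·11+1)/(11+2) = 58786 · 46/13 = 208012.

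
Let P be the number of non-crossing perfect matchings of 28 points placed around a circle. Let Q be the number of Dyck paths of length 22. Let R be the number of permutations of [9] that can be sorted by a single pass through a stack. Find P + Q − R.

Non-crossing perfect matchings of 2n points on a circle are counted by C_n; with 28 points, n = 14. So P = C_14 = 2674440.
A Dyck path with 11 up-steps and 11 down-steps has semilength 11, so there are C_11 of them. So Q = C_11 = 58786.
By Knuth's characterisation, the stack-sortable permutations of length 9 are the 231-avoiders, numbering C_9. So R = C_9 = 4862.
P + Q − R = 2674440 + 58786 − 4862 = 2728364.

2728364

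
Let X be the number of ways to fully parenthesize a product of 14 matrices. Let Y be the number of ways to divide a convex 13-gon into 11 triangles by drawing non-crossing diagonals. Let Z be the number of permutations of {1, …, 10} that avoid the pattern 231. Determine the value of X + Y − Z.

784890

Bracketing 14 factors into binary products is counted by C_{14−1} = C_13. So X = C_13 = 742900.
A convex 13-gon is triangulated into 11 triangles, and the number of such triangulations is the Catalan number C_{13−2} = C_11. So Y = C_11 = 58786.
For any fixed pattern of length 3, the pattern-avoiding permutations of [10] number C_10. So Z = C_10 = 16796.
X + Y − Z = 742900 + 58786 − 16796 = 784890.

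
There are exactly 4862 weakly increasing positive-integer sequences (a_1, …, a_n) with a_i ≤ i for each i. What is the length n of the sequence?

9

Such sub-staircase sequences of length n are counted by C_n. Since C_9 = 4862, the index is 9.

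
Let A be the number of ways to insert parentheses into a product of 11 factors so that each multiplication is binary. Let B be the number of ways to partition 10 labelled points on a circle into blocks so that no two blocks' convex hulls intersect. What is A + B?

Bracketing 11 factors into binary products is counted by C_{11−1} = C_10. So A = C_10 = 16796.
Non-crossing partitions of an n-element set are counted by C_n; here n = 10. So B = C_10 = 16796.
A + B = 16796 + 16796 = 33592.

33592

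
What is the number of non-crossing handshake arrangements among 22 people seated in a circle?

With 22 = 2·11 people, non-crossing handshake pairings are non-crossing perfect matchings on a circle, counted by C_11.
C_11 = C(22,11)/12 = 705432/12 = 58786.

58786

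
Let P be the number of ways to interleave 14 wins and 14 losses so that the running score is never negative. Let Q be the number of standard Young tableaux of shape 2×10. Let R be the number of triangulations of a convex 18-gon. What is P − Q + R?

38015314

Ballot sequences with n votes each where one side never trails are Dyck words, counted by C_n; here n = 14. So P = C_14 = 2674440.
Standard Young tableaux of shape 2×n are counted by C_n; here n = 10. So Q = C_10 = 16796.
Triangulations of a convex m-gon are counted by C_{m−2}; with m = 18 this is C_16. So R = C_16 = 35357670.
P − Q + R = 2674440 − 16796 + 35357670 = 38015314.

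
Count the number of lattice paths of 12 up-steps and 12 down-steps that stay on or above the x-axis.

208012

Paths of 12 up- and 12 down-steps that never dip below the axis are Dyck paths; their count is C_12.
C_12 = 208012.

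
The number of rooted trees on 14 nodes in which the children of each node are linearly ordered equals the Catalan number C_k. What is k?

13

A rooted plane tree on 14 nodes has 13 edges, and such trees are counted by C_13.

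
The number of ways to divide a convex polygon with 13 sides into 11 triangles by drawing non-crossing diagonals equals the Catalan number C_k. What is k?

Triangulations of a convex m-gon are counted by C_{m−2}; with m = 13 this is C_11.

11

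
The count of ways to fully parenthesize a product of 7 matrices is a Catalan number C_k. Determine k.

Ways to associate a product of 7 factors correspond to binary trees on 7 leaves, so the count is C_6.

6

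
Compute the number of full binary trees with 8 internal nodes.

Full binary trees with n internal nodes are counted by C_n; here n = 8.
C_8 = C_7 · 2(2·7+1)/(7+2) = 429 · 30/9 = 1430.

1430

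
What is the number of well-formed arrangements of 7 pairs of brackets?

429

A balanced arrangement of 7 bracket pairs is a Dyck word of semilength 7, so the count is C_7.
C_7 = 429.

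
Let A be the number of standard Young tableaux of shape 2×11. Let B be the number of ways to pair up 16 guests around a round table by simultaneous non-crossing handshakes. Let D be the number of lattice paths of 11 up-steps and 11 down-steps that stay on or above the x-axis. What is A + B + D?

119002

Standard Young tableaux of shape 2×n are counted by C_n; here n = 11. So A = C_11 = 58786.
With 16 = 2·8 people, non-crossing handshake pairings are non-crossing perfect matchings on a circle, counted by C_8. So B = C_8 = 1430.
A Dyck path with 11 up-steps and 11 down-steps has semilength 11, so there are C_11 of them. So D = C_11 = 58786.
A + B + D = 58786 + 1430 + 58786 = 119002.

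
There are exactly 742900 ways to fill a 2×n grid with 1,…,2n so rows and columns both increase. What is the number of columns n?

Standard Young tableaux of shape 2×n are counted by C_n. Since C_13 = 742900, the index is 13.

13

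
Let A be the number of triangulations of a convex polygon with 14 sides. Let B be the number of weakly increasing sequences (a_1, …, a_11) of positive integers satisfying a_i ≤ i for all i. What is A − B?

The number of triangulations of a 14-gon is the Catalan number C_12 (index = sides − 2). So A = C_12 = 208012.
Such sub-staircase sequences of length n are counted by C_n; here n = 11. So B = C_11 = 58786.
A − B = 208012 − 58786 = 149226.

149226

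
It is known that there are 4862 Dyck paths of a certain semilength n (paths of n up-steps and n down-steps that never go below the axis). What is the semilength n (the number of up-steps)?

Dyck paths of semilength n are counted by C_n; 4862 = C_9.

9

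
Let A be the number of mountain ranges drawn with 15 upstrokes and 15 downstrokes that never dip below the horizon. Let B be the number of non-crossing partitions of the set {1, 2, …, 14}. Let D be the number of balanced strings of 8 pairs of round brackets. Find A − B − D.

7018975

Paths of 15 up- and 15 down-steps that never dip below the axis are Dyck paths; their count is C_15. So A = C_15 = 9694845.
Non-crossing partitions of an n-element set are counted by C_n; here n = 14. So B = C_14 = 2674440.
Balanced strings of n pairs of brackets are counted by C_n; here n = 8. So D = C_8 = 1430.
A − B − D = 9694845 − 2674440 − 1430 = 7018975.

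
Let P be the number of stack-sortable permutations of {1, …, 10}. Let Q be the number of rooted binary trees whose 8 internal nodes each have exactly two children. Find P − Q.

Stack-sortable permutations are exactly the 231-avoiding ones, counted by C_n; here n = 10. So P = C_10 = 16796.
Full binary trees with n internal nodes are counted by C_n; here n = 8. So Q = C_8 = 1430.
P − Q = 16796 − 1430 = 15366.

15366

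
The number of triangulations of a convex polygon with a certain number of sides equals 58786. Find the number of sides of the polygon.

Triangulations of a convex m-gon are counted by C_{m−2}. The Catalan number equal to 58786 is C_11.
So m − 2 = 11, giving m = 13 sides.

13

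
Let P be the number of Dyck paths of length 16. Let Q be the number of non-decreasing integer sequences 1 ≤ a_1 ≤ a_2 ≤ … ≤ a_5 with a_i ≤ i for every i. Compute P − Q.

Dyck paths of semilength n (length 2n) are counted by C_n; here n = 8. So P = C_8 = 1430.
Weakly increasing sequences with a_i ≤ i biject with Dyck paths of semilength 5, so there are C_5. So Q = C_5 = 42.
P − Q = 1430 − 42 = 1388.

1388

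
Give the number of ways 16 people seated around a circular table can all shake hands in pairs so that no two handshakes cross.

1430

With 16 = 2·8 people, non-crossing handshake pairings are non-crossing perfect matchings on a circle, counted by C_8.
C_8 = 1430.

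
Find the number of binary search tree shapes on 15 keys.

9694845

Binary trees (left/right distinguished) on n nodes are counted by C_n; here n = 15.
C_15 = C_14 · 2(2·14+1)/(14+2) = 2674440 · 58/16 = 9694845.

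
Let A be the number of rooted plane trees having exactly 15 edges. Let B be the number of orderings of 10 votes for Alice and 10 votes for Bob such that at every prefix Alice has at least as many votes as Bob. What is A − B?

A rooted plane tree with 15 edges has 16 nodes, and the count is C_15. So A = C_15 = 9694845.
Reading a vote for the leader as '(' and for the other as ')' turns such a sequence into a balanced string of 10 pairs, so the count is C_10. So B = C_10 = 16796.
A − B = 9694845 − 16796 = 9678049.

9678049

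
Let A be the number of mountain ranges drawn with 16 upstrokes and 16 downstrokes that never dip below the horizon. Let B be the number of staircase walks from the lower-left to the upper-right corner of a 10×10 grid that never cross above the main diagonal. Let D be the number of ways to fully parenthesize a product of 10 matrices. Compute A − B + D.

35345736

Paths of 16 up- and 16 down-steps that never dip below the axis are Dyck paths; their count is C_16. So A = C_16 = 35357670.
Monotone paths in an n×n grid that stay weakly below the diagonal are counted by C_n; here n = 10. So B = C_10 = 16796.
Ways to associate a product of 10 factors correspond to binary trees on 10 leaves, so the count is C_9. So D = C_9 = 4862.
A − B + D = 35357670 − 16796 + 4862 = 35345736.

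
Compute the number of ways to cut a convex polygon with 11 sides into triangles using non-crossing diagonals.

4862

The number of triangulations of an 11-gon is the Catalan number C_9 (index = sides − 2).
C_9 = C(18,9)/10 = 48620/10 = 4862.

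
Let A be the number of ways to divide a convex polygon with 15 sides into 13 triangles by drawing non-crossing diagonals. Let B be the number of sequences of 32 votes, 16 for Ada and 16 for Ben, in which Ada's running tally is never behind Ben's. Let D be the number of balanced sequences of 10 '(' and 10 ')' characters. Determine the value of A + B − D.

A convex 15-gon is triangulated into 13 triangles, and the number of such triangulations is the Catalan number C_{15−2} = C_13. So A = C_13 = 742900.
Ballot sequences with n votes each where one side never trails are Dyck words, counted by C_n; here n = 16. So B = C_16 = 35357670.
A balanced arrangement of 10 bracket pairs is a Dyck word of semilength 10, so the count is C_10. So D = C_10 = 16796.
A + B − D = 742900 + 35357670 − 16796 = 36083774.

36083774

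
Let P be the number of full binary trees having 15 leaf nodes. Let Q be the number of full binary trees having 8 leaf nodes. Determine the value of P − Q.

2674011

Full binary trees with 15 leaves have 15−1 = 14 internal nodes, so there are C_14 of them. So P = C_14 = 2674440.
A full binary tree with L leaves has L−1 internal nodes and is counted by C_{L−1}; L = 8 gives C_7. So Q = C_7 = 429.
P − Q = 2674440 − 429 = 2674011.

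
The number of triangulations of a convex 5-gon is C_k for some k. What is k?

The number of triangulations of a 5-gon is the Catalan number C_3 (index = sides − 2).

3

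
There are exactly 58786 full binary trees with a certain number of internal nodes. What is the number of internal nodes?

11

Full binary trees with n internal nodes are counted by C_n; 58786 = C_11.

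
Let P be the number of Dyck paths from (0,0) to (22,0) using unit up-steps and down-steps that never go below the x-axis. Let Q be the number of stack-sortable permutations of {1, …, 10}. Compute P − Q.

41990

Paths of 11 up- and 11 down-steps that never dip below the axis are Dyck paths; their count is C_11. So P = C_11 = 58786.
Stack-sortable permutations are exactly the 231-avoiding ones, counted by C_n; here n = 10. So Q = C_10 = 16796.
P − Q = 58786 − 16796 = 41990.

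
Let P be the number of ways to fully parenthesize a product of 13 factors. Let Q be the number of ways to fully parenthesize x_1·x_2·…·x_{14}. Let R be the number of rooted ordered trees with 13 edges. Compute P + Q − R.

208012

Parenthesizations of m factors correspond to full binary trees with m leaves, counted by C_{m−1}; m = 13 gives C_12. So P = C_12 = 208012.
Bracketing 14 factors into binary products is counted by C_{14−1} = C_13. So Q = C_13 = 742900.
A rooted plane tree with 13 edges has 14 nodes, and the count is C_13. So R = C_13 = 742900.
P + Q − R = 208012 + 742900 − 742900 = 208012.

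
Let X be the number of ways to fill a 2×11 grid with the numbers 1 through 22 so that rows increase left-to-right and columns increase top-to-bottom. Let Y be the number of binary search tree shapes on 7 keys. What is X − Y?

58357

By the hook-length formula (or a Dyck-path bijection), SYT of shape 2×11 number C_11. So X = C_11 = 58786.
Binary trees (left/right distinguished) on n nodes are counted by C_n; here n = 7. So Y = C_7 = 429.
X − Y = 58786 − 429 = 58357.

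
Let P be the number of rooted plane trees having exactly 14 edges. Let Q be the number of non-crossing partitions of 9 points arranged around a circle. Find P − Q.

Rooted ordered trees with n edges are counted by C_n; here n = 14. So P = C_14 = 2674440.
Non-crossing partitions of an n-element set are counted by C_n; here n = 9. So Q = C_9 = 4862.
P − Q = 2674440 − 4862 = 2669578.

2669578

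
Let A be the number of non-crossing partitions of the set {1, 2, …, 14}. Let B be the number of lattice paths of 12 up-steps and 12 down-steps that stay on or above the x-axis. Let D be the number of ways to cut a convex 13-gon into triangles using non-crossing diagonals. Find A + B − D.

2823666

The non-crossing partitions of [14] form a lattice of size C_14. So A = C_14 = 2674440.
A Dyck path with 12 up-steps and 12 down-steps has semilength 12, so there are C_12 of them. So B = C_12 = 208012.
A convex 13-gon is triangulated into 11 triangles, and the number of such triangulations is the Catalan number C_{13−2} = C_11. So D = C_11 = 58786.
A + B − D = 2674440 + 208012 − 58786 = 2823666.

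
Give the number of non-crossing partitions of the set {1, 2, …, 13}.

742900

The non-crossing partitions of [13] form a lattice of size C_13.
C_13 = C_12 · 2(2·12+1)/(12+2) = 208012 · 50/14 = 742900.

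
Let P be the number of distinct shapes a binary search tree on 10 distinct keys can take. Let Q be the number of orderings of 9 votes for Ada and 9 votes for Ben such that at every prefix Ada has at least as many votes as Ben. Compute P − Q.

There are C_n binary search tree shapes on n keys; with n = 10 that is C_10. So P = C_10 = 16796.
Ballot sequences with n votes each where one side never trails are Dyck words, counted by C_n; here n = 9. So Q = C_9 = 4862.
P − Q = 16796 − 4862 = 11934.

11934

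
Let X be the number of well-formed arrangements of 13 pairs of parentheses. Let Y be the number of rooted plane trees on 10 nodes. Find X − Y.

738038

Balanced strings of n pairs of brackets are counted by C_n; here n = 13. So X = C_13 = 742900.
Rooted ordered (plane) trees on m nodes have m−1 edges and are counted by C_{m−1}; m = 10 gives C_9. So Y = C_9 = 4862.
X − Y = 742900 − 4862 = 738038.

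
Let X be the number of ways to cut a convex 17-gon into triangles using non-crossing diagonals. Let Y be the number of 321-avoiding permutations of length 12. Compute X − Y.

The number of triangulations of a 17-gon is the Catalan number C_15 (index = sides − 2). So X = C_15 = 9694845.
For any fixed pattern of length 3, the pattern-avoiding permutations of [12] number C_12. So Y = C_12 = 208012.
X − Y = 9694845 − 208012 = 9486833.

9486833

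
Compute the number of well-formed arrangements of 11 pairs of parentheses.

58786

A balanced arrangement of 11 bracket pairs is a Dyck word of semilength 11, so the count is C_11.
C_11 = C(22,11)/12 = 705432/12 = 58786.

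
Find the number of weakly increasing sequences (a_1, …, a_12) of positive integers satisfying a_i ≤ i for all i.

Weakly increasing sequences with a_i ≤ i biject with Dyck paths of semilength 12, so there are C_12.
C_12 = C_11 · 2(2·11+1)/(11+2) = 58786 · 46/13 = 208012.

208012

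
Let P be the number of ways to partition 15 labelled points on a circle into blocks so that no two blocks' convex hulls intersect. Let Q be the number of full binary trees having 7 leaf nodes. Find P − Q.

9694713

Non-crossing partitions of an n-element set are counted by C_n; here n = 15. So P = C_15 = 9694845.
A full binary tree with L leaves has L−1 internal nodes and is counted by C_{L−1}; L = 7 gives C_6. So Q = C_6 = 132.
P − Q = 9694845 − 132 = 9694713.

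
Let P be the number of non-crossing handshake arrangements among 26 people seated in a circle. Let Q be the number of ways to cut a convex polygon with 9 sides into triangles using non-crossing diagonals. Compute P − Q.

742471

Non-crossing handshake pairings of 2n people are counted by C_n; 26 people gives n = 13. So P = C_13 = 742900.
A convex 9-gon is triangulated into 7 triangles, and the number of such triangulations is the Catalan number C_{9−2} = C_7. So Q = C_7 = 429.
P − Q = 742900 − 429 = 742471.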